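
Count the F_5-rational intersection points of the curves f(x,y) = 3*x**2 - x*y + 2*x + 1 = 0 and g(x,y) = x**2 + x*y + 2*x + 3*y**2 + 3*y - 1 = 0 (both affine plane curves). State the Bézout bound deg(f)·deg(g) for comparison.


Common zeros: {(2, 1)}; count = 1; Bézout bound = 4.

deg(f) = 2, deg(g) = 2, so Bézout bound = 4.
Scan x ∈ F_5. For each x, list the y ∈ F_5 with f(x, y) ≡ 0 and those with g(x, y) ≡ 0 (mod 5); the common zeros in that column are the intersection.
  x = 0: f ≡ 0 at y ∈ ∅; g ≡ 0 at y ∈ {1, 3}; common: ∅.
  x = 1: f ≡ 0 at y ∈ {1}; g ≡ 0 at y ∈ ∅; common: ∅.
  x = 2: f ≡ 0 at y ∈ {1}; g ≡ 0 at y ∈ {1, 4}; common: {1}.
  x = 3: f ≡ 0 at y ∈ {3}; g ≡ 0 at y ∈ ∅; common: ∅.
  x = 4: f ≡ 0 at y ∈ {3}; g ≡ 0 at y ∈ ∅; common: ∅.
Collecting: common zeros = {(2, 1)}, so the count is 1.
Comparison with the Bézout bound: 1 ≤ 4 = deg(f)·deg(g), as expected for curves with no common component (the affine F_5-count falls short of the bound because intersections may lie at infinity, over extension fields, or carry multiplicity).


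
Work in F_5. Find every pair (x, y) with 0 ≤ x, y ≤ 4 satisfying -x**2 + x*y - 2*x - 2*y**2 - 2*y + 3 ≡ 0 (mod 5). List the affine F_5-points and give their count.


Affine F_5-points: {(1, 0), (1, 2), (2, 0), (3, 4), (4, 2), (4, 4)}; count = 6.

For each of the 25 pairs (x, y) ∈ F_5², evaluate f(x, y) mod 5. Record the zeros.
  x = 0: [0↦3, 1↦4, 2↦1, 3↦4, 4↦3]  zeros at y ∈ ∅
  x = 1: [0↦0, 1↦2, 2↦0, 3↦4, 4↦4]  zeros at y ∈ {0, 2}
  x = 2: [0↦0, 1↦3, 2↦2, 3↦2, 4↦3]  zeros at y ∈ {0}
  x = 3: [0↦3, 1↦2, 2↦2, 3↦3, 4↦0]  zeros at y ∈ {4}
  x = 4: [0↦4, 1↦4, 2↦0, 3↦2, 4↦0]  zeros at y ∈ {2, 4}
Collecting zeros: affine points = {(1, 0), (1, 2), (2, 0), (3, 4), (4, 2), (4, 4)}.
Total count |C(F_5)_aff| = 6.


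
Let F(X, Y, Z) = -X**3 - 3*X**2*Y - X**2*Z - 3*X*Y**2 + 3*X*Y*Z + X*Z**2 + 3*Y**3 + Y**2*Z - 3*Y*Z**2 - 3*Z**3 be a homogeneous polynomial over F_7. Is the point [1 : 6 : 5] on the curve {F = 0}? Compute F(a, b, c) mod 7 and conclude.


F(1,6,5) ≡ 0 (mod 7); P is on the curve.

Evaluate F(1, 6, 5) term-by-term (mod 7).
  -X**3 ↦ -1·1·1·1 = -1
  -3*X**2*Y ↦ -3·1·6·1 = -18
  -X**2*Z ↦ -1·1·1·5 = -5
  -3*X*Y**2 ↦ -3·1·36·1 = -108
  3*X*Y*Z ↦ 3·1·6·5 = 90
  X*Z**2 ↦ 1·1·1·25 = 25
  3*Y**3 ↦ 3·1·216·1 = 648
  Y**2*Z ↦ 1·1·36·5 = 180
  -3*Y*Z**2 ↦ -3·1·6·25 = -450
  -3*Z**3 ↦ -3·1·1·125 = -375
Sum: F(1, 6, 5) = (-1) + (-18) + (-5) + (-108) + (90) + (25) + (648) + (180) + (-450) + (-375) = -14.
Reducing mod 7: -14 ≡ 0 (mod 7).
Since F(a, b, c) ≡ 0 (mod 7), P lies on the curve.


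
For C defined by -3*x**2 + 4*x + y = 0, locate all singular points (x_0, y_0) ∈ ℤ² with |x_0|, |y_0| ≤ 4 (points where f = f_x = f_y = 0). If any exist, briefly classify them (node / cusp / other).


No singular points in the scanned grid; C is smooth there.

Compute partial derivatives:
  f_x = 4 - 6*x.
  f_y = 1.
f_y = 1 is a nonzero constant, so f_y never vanishes: no point (x, y) can satisfy f = f_x = f_y = 0. In particular no (x, y) ∈ {−4, ..., 4}² is singular; the curve is smooth.


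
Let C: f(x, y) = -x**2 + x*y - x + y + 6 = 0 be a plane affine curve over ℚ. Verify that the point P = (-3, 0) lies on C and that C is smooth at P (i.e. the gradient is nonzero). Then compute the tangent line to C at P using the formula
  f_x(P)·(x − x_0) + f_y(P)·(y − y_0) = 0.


Tangent line at P: 5*x - 2*y + 15 = 0.

Step 1: f(-3, 0) = 0, so P lies on C.
Step 2: partial derivatives
  f_x(x, y) = -2*x + y - 1, f_y(x, y) = x + 1.
  f_x(P) = 5, f_y(P) = -2 (gradient nonzero, so P is smooth).
Step 3: tangent line at P: 5·(x − -3) + -2·(y − 0) = 0.
Expanding: 5*x - 2*y + 15 = 0.


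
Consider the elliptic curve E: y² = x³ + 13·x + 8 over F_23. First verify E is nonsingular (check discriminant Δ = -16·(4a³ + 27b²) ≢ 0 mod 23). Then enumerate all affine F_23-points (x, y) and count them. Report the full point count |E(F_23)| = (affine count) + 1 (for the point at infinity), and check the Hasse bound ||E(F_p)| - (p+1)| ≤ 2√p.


Affine points = {(0, 10), (0, 13), (4, 3), (4, 20), (6, 7), (6, 16), (8, 7), (8, 16), (9, 7), (9, 16), (12, 11), (12, 12), (14, 6), (14, 17), (15, 6), (15, 17), (17, 6), (17, 17), (18, 5), (18, 18)}; affine count = 20; |E(F_23)| = 21.

Discriminant check: Δ ∝ 4a³ + 27b² = 4·13³ + 27·8² = 4·2197 + 27·64 ≡ 5 (mod 23). Nonzero ⇒ E is nonsingular.
For each x ∈ F_23, compute rhs = x³ + 13·x + 8 mod 23, then count y ∈ F_23 with y² ≡ rhs.
  x = 0: rhs = 8, matching y values: 10, 13 (2 points).
  x = 1: rhs = 22, matching y values: none (0 points).
  x = 2: rhs = 19, matching y values: none (0 points).
  x = 3: rhs = 5, matching y values: none (0 points).
  x = 4: rhs = 9, matching y values: 3, 20 (2 points).
  x = 5: rhs = 14, matching y values: none (0 points).
  x = 6: rhs = 3, matching y values: 7, 16 (2 points).
  x = 7: rhs = 5, matching y values: none (0 points).
  x = 8: rhs = 3, matching y values: 7, 16 (2 points).
  x = 9: rhs = 3, matching y values: 7, 16 (2 points).
  x = 10: rhs = 11, matching y values: none (0 points).
  x = 11: rhs = 10, matching y values: none (0 points).
  x = 12: rhs = 6, matching y values: 11, 12 (2 points).
  x = 13: rhs = 5, matching y values: none (0 points).
  x = 14: rhs = 13, matching y values: 6, 17 (2 points).
  x = 15: rhs = 13, matching y values: 6, 17 (2 points).
  x = 16: rhs = 11, matching y values: none (0 points).
  x = 17: rhs = 13, matching y values: 6, 17 (2 points).
  x = 18: rhs = 2, matching y values: 5, 18 (2 points).
  x = 19: rhs = 7, matching y values: none (0 points).
  x = 20: rhs = 11, matching y values: none (0 points).
  x = 21: rhs = 20, matching y values: none (0 points).
  x = 22: rhs = 17, matching y values: none (0 points).
Total affine count: 20.
Full point count |E(F_23)| = 20 + 1 = 21.
Hasse bound: |21 − (23+1)| = |-3| = 3 ≤ 2√23 ≈ 9.5917 ✓.


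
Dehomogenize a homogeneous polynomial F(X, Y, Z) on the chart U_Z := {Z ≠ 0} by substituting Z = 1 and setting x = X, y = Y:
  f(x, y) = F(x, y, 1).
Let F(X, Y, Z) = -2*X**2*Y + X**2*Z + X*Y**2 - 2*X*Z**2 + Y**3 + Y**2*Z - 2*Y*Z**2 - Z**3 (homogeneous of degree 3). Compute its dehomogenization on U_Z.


f(x, y) = -2*x**2*y + x**2 + x*y**2 - 2*x + y**3 + y**2 - 2*y - 1

On U_Z we set Z = 1. Each monomial c·X^i·Y^j·Z^k in F becomes c·x^i·y^j·1^k = c·x^i·y^j.
Substituting Z = 1: F(X, Y, 1) = -2*x**2*y + x**2 + x*y**2 - 2*x + y**3 + y**2 - 2*y - 1.
Note: deg(f) ≤ deg(F) = 3; strict inequality happens when F is divisible by Z (lost terms).


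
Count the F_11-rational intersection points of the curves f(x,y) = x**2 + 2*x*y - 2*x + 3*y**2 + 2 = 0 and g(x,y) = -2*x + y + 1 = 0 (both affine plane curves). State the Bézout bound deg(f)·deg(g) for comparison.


Common zeros: {(3, 5), (7, 2)}; count = 2; Bézout bound = 2.

deg(f) = 2, deg(g) = 1, so Bézout bound = 2.
Scan x ∈ F_11. For each x, list the y ∈ F_11 with f(x, y) ≡ 0 and those with g(x, y) ≡ 0 (mod 11); the common zeros in that column are the intersection.
  x = 0: f ≡ 0 at y ∈ {5, 6}; g ≡ 0 at y ∈ {10}; common: ∅.
  x = 1: f ≡ 0 at y ∈ {6, 8}; g ≡ 0 at y ∈ {1}; common: ∅.
  x = 2: f ≡ 0 at y ∈ {2, 4}; g ≡ 0 at y ∈ {3}; common: ∅.
  x = 3: f ≡ 0 at y ∈ {4, 5}; g ≡ 0 at y ∈ {5}; common: {5}.
  x = 4: f ≡ 0 at y ∈ ∅; g ≡ 0 at y ∈ {7}; common: ∅.
  x = 5: f ≡ 0 at y ∈ ∅; g ≡ 0 at y ∈ {9}; common: ∅.
  x = 6: f ≡ 0 at y ∈ ∅; g ≡ 0 at y ∈ {0}; common: ∅.
  x = 7: f ≡ 0 at y ∈ {2, 8}; g ≡ 0 at y ∈ {2}; common: {2}.
  x = 8: f ≡ 0 at y ∈ ∅; g ≡ 0 at y ∈ {4}; common: ∅.
  x = 9: f ≡ 0 at y ∈ ∅; g ≡ 0 at y ∈ {6}; common: ∅.
  x = 10: f ≡ 0 at y ∈ ∅; g ≡ 0 at y ∈ {8}; common: ∅.
Collecting: common zeros = {(3, 5), (7, 2)}, so the count is 2.
Comparison with the Bézout bound: 2 ≤ 2 = deg(f)·deg(g), as expected for curves with no common component (the bound is attained).


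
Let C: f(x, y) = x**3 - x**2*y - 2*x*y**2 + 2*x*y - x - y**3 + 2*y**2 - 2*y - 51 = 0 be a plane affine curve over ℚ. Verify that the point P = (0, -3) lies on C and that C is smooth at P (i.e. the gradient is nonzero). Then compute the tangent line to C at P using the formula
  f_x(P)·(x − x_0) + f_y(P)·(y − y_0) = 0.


Tangent line at P: -25*x - 41*y - 123 = 0.

Step 1: f(0, -3) = 0, so P lies on C.
Step 2: partial derivatives
  f_x(x, y) = 3*x**2 - 2*x*y - 2*y**2 + 2*y - 1, f_y(x, y) = -x**2 - 4*x*y + 2*x - 3*y**2 + 4*y - 2.
  f_x(P) = -25, f_y(P) = -41 (gradient nonzero, so P is smooth).
Step 3: tangent line at P: -25·(x − 0) + -41·(y − -3) = 0.
Expanding: -25*x - 41*y - 123 = 0.


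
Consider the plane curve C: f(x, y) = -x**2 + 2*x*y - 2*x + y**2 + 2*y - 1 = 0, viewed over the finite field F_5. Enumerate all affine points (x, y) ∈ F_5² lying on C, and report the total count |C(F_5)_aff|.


Affine F_5-points: {(4, 0)}; count = 1.

For each of the 25 pairs (x, y) ∈ F_5², evaluate f(x, y) mod 5. Record the zeros.
  x = 0: [0↦4, 1↦2, 2↦2, 3↦4, 4↦3]  zeros at y ∈ ∅
  x = 1: [0↦1, 1↦1, 2↦3, 3↦2, 4↦3]  zeros at y ∈ ∅
  x = 2: [0↦1, 1↦3, 2↦2, 3↦3, 4↦1]  zeros at y ∈ ∅
  x = 3: [0↦4, 1↦3, 2↦4, 3↦2, 4↦2]  zeros at y ∈ ∅
  x = 4: [0↦0, 1↦1, 2↦4, 3↦4, 4↦1]  zeros at y ∈ {0}
Collecting zeros: affine points = {(4, 0)}.
Total count |C(F_5)_aff| = 1.


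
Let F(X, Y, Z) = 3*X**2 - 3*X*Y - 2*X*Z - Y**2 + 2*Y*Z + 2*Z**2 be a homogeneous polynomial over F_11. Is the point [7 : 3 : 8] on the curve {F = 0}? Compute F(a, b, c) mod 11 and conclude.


F(7,3,8) ≡ 7 (mod 11); P is NOT on the curve.

Evaluate F(7, 3, 8) term-by-term (mod 11).
  3*X**2 ↦ 3·49·1·1 = 147
  -3*X*Y ↦ -3·7·3·1 = -63
  -2*X*Z ↦ -2·7·1·8 = -112
  -Y**2 ↦ -1·1·9·1 = -9
  2*Y*Z ↦ 2·1·3·8 = 48
  2*Z**2 ↦ 2·1·1·64 = 128
Sum: F(7, 3, 8) = (147) + (-63) + (-112) + (-9) + (48) + (128) = 139.
Reducing mod 11: 139 ≡ 7 (mod 11).
Since F(a, b, c) ≡ 7 ≠ 0 (mod 11), P does NOT lie on the curve.


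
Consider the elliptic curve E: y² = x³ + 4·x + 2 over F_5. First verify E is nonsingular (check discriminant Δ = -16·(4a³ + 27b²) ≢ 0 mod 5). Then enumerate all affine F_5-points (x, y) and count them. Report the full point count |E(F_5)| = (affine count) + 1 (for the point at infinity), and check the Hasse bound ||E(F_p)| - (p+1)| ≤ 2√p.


Affine points = {(3, 1), (3, 4)}; affine count = 2; |E(F_5)| = 3.

Discriminant check: Δ ∝ 4a³ + 27b² = 4·4³ + 27·2² = 4·64 + 27·4 ≡ 4 (mod 5). Nonzero ⇒ E is nonsingular.
For each x ∈ F_5, compute rhs = x³ + 4·x + 2 mod 5, then count y ∈ F_5 with y² ≡ rhs.
  x = 0: rhs = 2, matching y values: none (0 points).
  x = 1: rhs = 2, matching y values: none (0 points).
  x = 2: rhs = 3, matching y values: none (0 points).
  x = 3: rhs = 1, matching y values: 1, 4 (2 points).
  x = 4: rhs = 2, matching y values: none (0 points).
Total affine count: 2.
Full point count |E(F_5)| = 2 + 1 = 3.
Hasse bound: |3 − (5+1)| = |-3| = 3 ≤ 2√5 ≈ 4.4721 ✓.


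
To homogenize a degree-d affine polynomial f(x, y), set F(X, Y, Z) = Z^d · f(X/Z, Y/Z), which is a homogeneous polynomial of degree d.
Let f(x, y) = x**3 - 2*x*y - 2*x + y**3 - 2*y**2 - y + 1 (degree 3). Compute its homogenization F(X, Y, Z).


F(X, Y, Z) = X**3 - 2*X*Y*Z - 2*X*Z**2 + Y**3 - 2*Y**2*Z - Y*Z**2 + Z**3

deg(f) = 3.
Substitute x = X/Z, y = Y/Z into f, then multiply by Z^3.
  monomial 1·x^3·y^0 ↦ 1·X^3·Y^0·Z^0.
  monomial -2·x^1·y^1 ↦ -2·X^1·Y^1·Z^1.
  monomial -2·x^1·y^0 ↦ -2·X^1·Y^0·Z^2.
  monomial 1·x^0·y^3 ↦ 1·X^0·Y^3·Z^0.
  monomial -2·x^0·y^2 ↦ -2·X^0·Y^2·Z^1.
  monomial -1·x^0·y^1 ↦ -1·X^0·Y^1·Z^2.
  monomial 1·x^0·y^0 ↦ 1·X^0·Y^0·Z^3.
Collecting: F(X, Y, Z) = X**3 - 2*X*Y*Z - 2*X*Z**2 + Y**3 - 2*Y**2*Z - Y*Z**2 + Z**3.


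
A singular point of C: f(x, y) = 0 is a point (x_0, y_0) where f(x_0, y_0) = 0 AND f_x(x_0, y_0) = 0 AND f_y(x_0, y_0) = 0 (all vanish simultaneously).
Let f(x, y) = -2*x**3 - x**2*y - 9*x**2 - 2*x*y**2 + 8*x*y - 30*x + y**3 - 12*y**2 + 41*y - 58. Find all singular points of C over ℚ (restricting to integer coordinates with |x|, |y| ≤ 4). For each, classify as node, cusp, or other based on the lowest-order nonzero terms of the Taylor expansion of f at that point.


Singular points: {(-2, 3)}; classification: cusp.

Compute partial derivatives:
  f_x = -6*x**2 - 2*x*y - 18*x - 2*y**2 + 8*y - 30.
  f_y = -x**2 - 4*x*y + 8*x + 3*y**2 - 24*y + 41.
Scan x_0 ∈ {−4, ..., 4}. For each x_0, f_y(x_0, y) is a polynomial in y; find its integer roots y ∈ {−4, ..., 4}, then test f_x and f at those candidates.
  x = -4: f_y(-4, y) = 3*y**2 - 8*y - 7; no integer root y with |y| ≤ 4.
  x = -3: f_y(-3, y) = 3*y**2 - 12*y + 8; no integer root y with |y| ≤ 4.
  x = -2: f_y(-2, y) = 3*y**2 - 16*y + 21; vanishes at y ∈ {3}. (-2, 3): f_x = 0, f = 0 — SINGULAR.
  x = -1: f_y(-1, y) = 3*y**2 - 20*y + 32; vanishes at y ∈ {4}. (-1, 4): f_x = -10 ≠ 0.
  x = 0: f_y(0, y) = 3*y**2 - 24*y + 41; no integer root y with |y| ≤ 4.
  x = 1: f_y(1, y) = 3*y**2 - 28*y + 48; no integer root y with |y| ≤ 4.
  x = 2: f_y(2, y) = 3*y**2 - 32*y + 53; no integer root y with |y| ≤ 4.
  x = 3: f_y(3, y) = 3*y**2 - 36*y + 56; no integer root y with |y| ≤ 4.
  x = 4: f_y(4, y) = 3*y**2 - 40*y + 57; no integer root y with |y| ≤ 4.
Only singular point on the grid: (-2, 3).
Classify: substitute x = -2 + u, y = 3 + v and expand: f = -2*u**3 - u**2*v - 2*u*v**2 + v**3 + v**2.
No constant or linear terms (consistent with a singular point). Quadratic part: v**2. Cubic part: -2*u**3 - u**2*v - 2*u*v**2 + v**3.
The quadratic part v**2 is a perfect square, so there is a single (double) tangent line v = 0, i.e. y = 3. Restricting the cubic part to that line (v = 0) leaves -2*u**3 ≠ 0, so f is not divisible by v and the branch is v² ≈ 2*u**3 to lowest order — this is a cusp.
Classification: cusp.


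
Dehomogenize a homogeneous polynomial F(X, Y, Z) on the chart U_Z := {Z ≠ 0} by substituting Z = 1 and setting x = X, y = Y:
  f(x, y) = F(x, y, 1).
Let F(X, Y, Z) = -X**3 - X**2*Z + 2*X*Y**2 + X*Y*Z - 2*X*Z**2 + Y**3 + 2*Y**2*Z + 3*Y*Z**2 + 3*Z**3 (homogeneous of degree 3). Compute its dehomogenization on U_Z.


f(x, y) = -x**3 - x**2 + 2*x*y**2 + x*y - 2*x + y**3 + 2*y**2 + 3*y + 3

On U_Z we set Z = 1. Each monomial c·X^i·Y^j·Z^k in F becomes c·x^i·y^j·1^k = c·x^i·y^j.
Substituting Z = 1: F(X, Y, 1) = -x**3 - x**2 + 2*x*y**2 + x*y - 2*x + y**3 + 2*y**2 + 3*y + 3.
Note: deg(f) ≤ deg(F) = 3; strict inequality happens when F is divisible by Z (lost terms).


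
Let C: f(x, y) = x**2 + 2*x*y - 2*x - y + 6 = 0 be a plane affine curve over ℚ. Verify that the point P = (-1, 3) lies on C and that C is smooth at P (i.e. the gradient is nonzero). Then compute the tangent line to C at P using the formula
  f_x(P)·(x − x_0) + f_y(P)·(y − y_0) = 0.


Tangent line at P: 2*x - 3*y + 11 = 0.

Step 1: f(-1, 3) = 0, so P lies on C.
Step 2: partial derivatives
  f_x(x, y) = 2*x + 2*y - 2, f_y(x, y) = 2*x - 1.
  f_x(P) = 2, f_y(P) = -3 (gradient nonzero, so P is smooth).
Step 3: tangent line at P: 2·(x − -1) + -3·(y − 3) = 0.
Expanding: 2*x - 3*y + 11 = 0.


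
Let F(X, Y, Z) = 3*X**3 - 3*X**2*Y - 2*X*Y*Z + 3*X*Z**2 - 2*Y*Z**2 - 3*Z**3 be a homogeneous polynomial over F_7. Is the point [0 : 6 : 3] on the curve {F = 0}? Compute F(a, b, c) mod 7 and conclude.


F(0,6,3) ≡ 0 (mod 7); P is on the curve.

Evaluate F(0, 6, 3) term-by-term (mod 7).
  3*X**3 ↦ 3·0·1·1 = 0
  -3*X**2*Y ↦ -3·0·6·1 = 0
  -2*X*Y*Z ↦ -2·0·6·3 = 0
  3*X*Z**2 ↦ 3·0·1·9 = 0
  -2*Y*Z**2 ↦ -2·1·6·9 = -108
  -3*Z**3 ↦ -3·1·1·27 = -81
Sum: F(0, 6, 3) = (0) + (0) + (0) + (0) + (-108) + (-81) = -189.
Reducing mod 7: -189 ≡ 0 (mod 7).
Since F(a, b, c) ≡ 0 (mod 7), P lies on the curve.


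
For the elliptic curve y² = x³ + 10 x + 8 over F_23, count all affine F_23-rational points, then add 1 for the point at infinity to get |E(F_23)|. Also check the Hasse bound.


Affine points = {(0, 10), (0, 13), (2, 6), (2, 17), (6, 10), (6, 13), (8, 5), (8, 18), (10, 2), (10, 21), (11, 0), (12, 4), (12, 19), (13, 9), (13, 14), (16, 3), (16, 20), (17, 10), (17, 13), (21, 7), (21, 16)}; affine count = 21; |E(F_23)| = 22.

Discriminant check: Δ ∝ 4a³ + 27b² = 4·10³ + 27·8² = 4·1000 + 27·64 ≡ 1 (mod 23). Nonzero ⇒ E is nonsingular.
For each x ∈ F_23, compute rhs = x³ + 10·x + 8 mod 23, then count y ∈ F_23 with y² ≡ rhs.
  x = 0: rhs = 8, matching y values: 10, 13 (2 points).
  x = 1: rhs = 19, matching y values: none (0 points).
  x = 2: rhs = 13, matching y values: 6, 17 (2 points).
  x = 3: rhs = 19, matching y values: none (0 points).
  x = 4: rhs = 20, matching y values: none (0 points).
  x = 5: rhs = 22, matching y values: none (0 points).
  x = 6: rhs = 8, matching y values: 10, 13 (2 points).
  x = 7: rhs = 7, matching y values: none (0 points).
  x = 8: rhs = 2, matching y values: 5, 18 (2 points).
  x = 9: rhs = 22, matching y values: none (0 points).
  x = 10: rhs = 4, matching y values: 2, 21 (2 points).
  x = 11: rhs = 0, matching y values: 0 (1 points).
  x = 12: rhs = 16, matching y values: 4, 19 (2 points).
  x = 13: rhs = 12, matching y values: 9, 14 (2 points).
  x = 14: rhs = 17, matching y values: none (0 points).
  x = 15: rhs = 14, matching y values: none (0 points).
  x = 16: rhs = 9, matching y values: 3, 20 (2 points).
  x = 17: rhs = 8, matching y values: 10, 13 (2 points).
  x = 18: rhs = 17, matching y values: none (0 points).
  x = 19: rhs = 19, matching y values: none (0 points).
  x = 20: rhs = 20, matching y values: none (0 points).
  x = 21: rhs = 3, matching y values: 7, 16 (2 points).
  x = 22: rhs = 20, matching y values: none (0 points).
Total affine count: 21.
Full point count |E(F_23)| = 21 + 1 = 22.
Hasse bound: |22 − (23+1)| = |-2| = 2 ≤ 2√23 ≈ 9.5917 ✓.


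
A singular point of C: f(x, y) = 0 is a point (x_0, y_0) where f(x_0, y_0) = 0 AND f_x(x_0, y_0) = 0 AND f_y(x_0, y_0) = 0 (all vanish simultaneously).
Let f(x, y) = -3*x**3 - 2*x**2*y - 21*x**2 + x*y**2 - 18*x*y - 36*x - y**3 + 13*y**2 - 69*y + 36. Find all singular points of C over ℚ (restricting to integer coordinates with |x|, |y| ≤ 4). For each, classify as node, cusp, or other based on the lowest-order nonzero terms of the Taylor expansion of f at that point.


Singular points: {(-3, 3)}; classification: cusp.

Compute partial derivatives:
  f_x = -9*x**2 - 4*x*y - 42*x + y**2 - 18*y - 36.
  f_y = -2*x**2 + 2*x*y - 18*x - 3*y**2 + 26*y - 69.
Scan x_0 ∈ {−4, ..., 4}. For each x_0, f_y(x_0, y) is a polynomial in y; find its integer roots y ∈ {−4, ..., 4}, then test f_x and f at those candidates.
  x = -4: f_y(-4, y) = -3*y**2 + 18*y - 29; no integer root y with |y| ≤ 4.
  x = -3: f_y(-3, y) = -3*y**2 + 20*y - 33; vanishes at y ∈ {3}. (-3, 3): f_x = 0, f = 0 — SINGULAR.
  x = -2: f_y(-2, y) = -3*y**2 + 22*y - 41; no integer root y with |y| ≤ 4.
  x = -1: f_y(-1, y) = -3*y**2 + 24*y - 53; no integer root y with |y| ≤ 4.
  x = 0: f_y(0, y) = -3*y**2 + 26*y - 69; no integer root y with |y| ≤ 4.
  x = 1: f_y(1, y) = -3*y**2 + 28*y - 89; no integer root y with |y| ≤ 4.
  x = 2: f_y(2, y) = -3*y**2 + 30*y - 113; no integer root y with |y| ≤ 4.
  x = 3: f_y(3, y) = -3*y**2 + 32*y - 141; no integer root y with |y| ≤ 4.
  x = 4: f_y(4, y) = -3*y**2 + 34*y - 173; no integer root y with |y| ≤ 4.
Only singular point on the grid: (-3, 3).
Classify: substitute x = -3 + u, y = 3 + v and expand: f = -3*u**3 - 2*u**2*v + u*v**2 - v**3 + v**2.
No constant or linear terms (consistent with a singular point). Quadratic part: v**2. Cubic part: -3*u**3 - 2*u**2*v + u*v**2 - v**3.
The quadratic part v**2 is a perfect square, so there is a single (double) tangent line v = 0, i.e. y = 3. Restricting the cubic part to that line (v = 0) leaves -3*u**3 ≠ 0, so f is not divisible by v and the branch is v² ≈ 3*u**3 to lowest order — this is a cusp.
Classification: cusp.


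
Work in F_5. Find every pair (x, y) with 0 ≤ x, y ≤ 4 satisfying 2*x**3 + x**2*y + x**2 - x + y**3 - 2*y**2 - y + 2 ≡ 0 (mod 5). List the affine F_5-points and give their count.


Affine F_5-points: {(0, 1), (0, 2), (0, 4), (2, 0), (3, 3)}; count = 5.

For each of the 25 pairs (x, y) ∈ F_5², evaluate f(x, y) mod 5. Record the zeros.
  x = 0: [0↦2, 1↦0, 2↦0, 3↦3, 4↦0]  zeros at y ∈ {1, 2, 4}
  x = 1: [0↦4, 1↦3, 2↦4, 3↦3, 4↦1]  zeros at y ∈ ∅
  x = 2: [0↦0, 1↦2, 2↦1, 3↦3, 4↦4]  zeros at y ∈ {0}
  x = 3: [0↦2, 1↦4, 2↦3, 3↦0, 4↦1]  zeros at y ∈ {3}
  x = 4: [0↦2, 1↦1, 2↦2, 3↦1, 4↦4]  zeros at y ∈ ∅
Collecting zeros: affine points = {(0, 1), (0, 2), (0, 4), (2, 0), (3, 3)}.
Total count |C(F_5)_aff| = 5.


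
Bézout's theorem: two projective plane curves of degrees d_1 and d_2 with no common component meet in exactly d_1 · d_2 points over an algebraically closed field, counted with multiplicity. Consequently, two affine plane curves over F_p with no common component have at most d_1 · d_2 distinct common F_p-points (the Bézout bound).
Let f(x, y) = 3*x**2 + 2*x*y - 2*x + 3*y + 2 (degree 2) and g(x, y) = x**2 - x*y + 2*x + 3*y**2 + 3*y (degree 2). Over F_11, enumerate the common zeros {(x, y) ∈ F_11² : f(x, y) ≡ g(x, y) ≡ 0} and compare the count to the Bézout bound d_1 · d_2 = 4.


Common zeros: {(6, 3)}; count = 1; Bézout bound = 4.

deg(f) = 2, deg(g) = 2, so Bézout bound = 4.
Scan x ∈ F_11. For each x, list the y ∈ F_11 with f(x, y) ≡ 0 and those with g(x, y) ≡ 0 (mod 11); the common zeros in that column are the intersection.
  x = 0: f ≡ 0 at y ∈ {3}; g ≡ 0 at y ∈ {0, 10}; common: ∅.
  x = 1: f ≡ 0 at y ∈ {6}; g ≡ 0 at y ∈ {5, 9}; common: ∅.
  x = 2: f ≡ 0 at y ∈ {8}; g ≡ 0 at y ∈ {2, 5}; common: ∅.
  x = 3: f ≡ 0 at y ∈ {6}; g ≡ 0 at y ∈ ∅; common: ∅.
  x = 4: f ≡ 0 at y ∈ ∅; g ≡ 0 at y ∈ ∅; common: ∅.
  x = 5: f ≡ 0 at y ∈ {5}; g ≡ 0 at y ∈ ∅; common: ∅.
  x = 6: f ≡ 0 at y ∈ {3}; g ≡ 0 at y ∈ {3, 9}; common: {3}.
  x = 7: f ≡ 0 at y ∈ {5}; g ≡ 0 at y ∈ ∅; common: ∅.
  x = 8: f ≡ 0 at y ∈ {8}; g ≡ 0 at y ∈ {10}; common: ∅.
  x = 9: f ≡ 0 at y ∈ {7}; g ≡ 0 at y ∈ {0, 2}; common: ∅.
  x = 10: f ≡ 0 at y ∈ {4}; g ≡ 0 at y ∈ ∅; common: ∅.
Collecting: common zeros = {(6, 3)}, so the count is 1.
Comparison with the Bézout bound: 1 ≤ 4 = deg(f)·deg(g), as expected for curves with no common component (the affine F_11-count falls short of the bound because intersections may lie at infinity, over extension fields, or carry multiplicity).


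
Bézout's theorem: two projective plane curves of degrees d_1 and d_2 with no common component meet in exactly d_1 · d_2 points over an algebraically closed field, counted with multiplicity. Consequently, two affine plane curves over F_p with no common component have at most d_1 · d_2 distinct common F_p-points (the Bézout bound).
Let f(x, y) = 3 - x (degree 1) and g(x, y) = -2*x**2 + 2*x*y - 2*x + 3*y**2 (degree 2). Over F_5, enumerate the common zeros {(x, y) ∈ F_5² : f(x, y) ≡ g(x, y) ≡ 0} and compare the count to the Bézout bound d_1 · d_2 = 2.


Common zeros: {(3, 1), (3, 2)}; count = 2; Bézout bound = 2.

deg(f) = 1, deg(g) = 2, so Bézout bound = 2.
Scan x ∈ F_5. For each x, list the y ∈ F_5 with f(x, y) ≡ 0 and those with g(x, y) ≡ 0 (mod 5); the common zeros in that column are the intersection.
  x = 0: f ≡ 0 at y ∈ ∅; g ≡ 0 at y ∈ {0}; common: ∅.
  x = 1: f ≡ 0 at y ∈ ∅; g ≡ 0 at y ∈ ∅; common: ∅.
  x = 2: f ≡ 0 at y ∈ ∅; g ≡ 0 at y ∈ {1}; common: ∅.
  x = 3: f ≡ 0 at y ∈ {0, 1, 2, 3, 4}; g ≡ 0 at y ∈ {1, 2}; common: {1, 2}.
  x = 4: f ≡ 0 at y ∈ ∅; g ≡ 0 at y ∈ {0, 4}; common: ∅.
Collecting: common zeros = {(3, 1), (3, 2)}, so the count is 2.
Comparison with the Bézout bound: 2 ≤ 2 = deg(f)·deg(g), as expected for curves with no common component (the bound is attained).


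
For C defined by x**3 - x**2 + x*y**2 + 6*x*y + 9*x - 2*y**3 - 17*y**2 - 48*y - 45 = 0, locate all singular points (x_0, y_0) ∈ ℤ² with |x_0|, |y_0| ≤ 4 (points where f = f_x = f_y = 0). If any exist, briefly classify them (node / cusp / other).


Singular points: {(0, -3)}; classification: node.

Compute partial derivatives:
  f_x = 3*x**2 - 2*x + y**2 + 6*y + 9.
  f_y = 2*x*y + 6*x - 6*y**2 - 34*y - 48.
Scan x_0 ∈ {−4, ..., 4}. For each x_0, f_y(x_0, y) is a polynomial in y; find its integer roots y ∈ {−4, ..., 4}, then test f_x and f at those candidates.
  x = -4: f_y(-4, y) = -6*y**2 - 42*y - 72; vanishes at y ∈ {-4, -3}. (-4, -4): f_x = 57 ≠ 0; (-4, -3): f_x = 56 ≠ 0.
  x = -3: f_y(-3, y) = -6*y**2 - 40*y - 66; vanishes at y ∈ {-3}. (-3, -3): f_x = 33 ≠ 0.
  x = -2: f_y(-2, y) = -6*y**2 - 38*y - 60; vanishes at y ∈ {-3}. (-2, -3): f_x = 16 ≠ 0.
  x = -1: f_y(-1, y) = -6*y**2 - 36*y - 54; vanishes at y ∈ {-3}. (-1, -3): f_x = 5 ≠ 0.
  x = 0: f_y(0, y) = -6*y**2 - 34*y - 48; vanishes at y ∈ {-3}. (0, -3): f_x = 0, f = 0 — SINGULAR.
  x = 1: f_y(1, y) = -6*y**2 - 32*y - 42; vanishes at y ∈ {-3}. (1, -3): f_x = 1 ≠ 0.
  x = 2: f_y(2, y) = -6*y**2 - 30*y - 36; vanishes at y ∈ {-3, -2}. (2, -3): f_x = 8 ≠ 0; (2, -2): f_x = 9 ≠ 0.
  x = 3: f_y(3, y) = -6*y**2 - 28*y - 30; vanishes at y ∈ {-3}. (3, -3): f_x = 21 ≠ 0.
  x = 4: f_y(4, y) = -6*y**2 - 26*y - 24; vanishes at y ∈ {-3}. (4, -3): f_x = 40 ≠ 0.
Only singular point on the grid: (0, -3).
Classify: substitute x = 0 + u, y = -3 + v and expand: f = u**3 - u**2 + u*v**2 - 2*v**3 + v**2.
No constant or linear terms (consistent with a singular point). Quadratic part: -u**2 + v**2. Cubic part: u**3 + u*v**2 - 2*v**3.
The quadratic part v**2 - u**2 = (v − u)(v + u) splits into two distinct linear factors, so there are two distinct tangent lines y − -3 = ±(x − 0) — this is a node (ordinary double point).
Classification: node.


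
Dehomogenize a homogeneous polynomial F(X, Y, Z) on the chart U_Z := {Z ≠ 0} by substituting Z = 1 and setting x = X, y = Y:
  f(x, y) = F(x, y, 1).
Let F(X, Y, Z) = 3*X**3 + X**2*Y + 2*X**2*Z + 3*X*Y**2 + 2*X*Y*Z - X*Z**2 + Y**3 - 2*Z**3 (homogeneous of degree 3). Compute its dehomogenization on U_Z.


f(x, y) = 3*x**3 + x**2*y + 2*x**2 + 3*x*y**2 + 2*x*y - x + y**3 - 2

On U_Z we set Z = 1. Each monomial c·X^i·Y^j·Z^k in F becomes c·x^i·y^j·1^k = c·x^i·y^j.
Substituting Z = 1: F(X, Y, 1) = 3*x**3 + x**2*y + 2*x**2 + 3*x*y**2 + 2*x*y - x + y**3 - 2.
Note: deg(f) ≤ deg(F) = 3; strict inequality happens when F is divisible by Z (lost terms).


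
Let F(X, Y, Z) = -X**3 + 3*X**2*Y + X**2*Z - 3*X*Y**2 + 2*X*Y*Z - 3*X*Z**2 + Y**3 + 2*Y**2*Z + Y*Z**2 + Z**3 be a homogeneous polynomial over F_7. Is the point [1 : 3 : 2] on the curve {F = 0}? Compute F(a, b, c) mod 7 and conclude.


F(1,3,2) ≡ 3 (mod 7); P is NOT on the curve.

Evaluate F(1, 3, 2) term-by-term (mod 7).
  -X**3 ↦ -1·1·1·1 = -1
  3*X**2*Y ↦ 3·1·3·1 = 9
  X**2*Z ↦ 1·1·1·2 = 2
  -3*X*Y**2 ↦ -3·1·9·1 = -27
  2*X*Y*Z ↦ 2·1·3·2 = 12
  -3*X*Z**2 ↦ -3·1·1·4 = -12
  Y**3 ↦ 1·1·27·1 = 27
  2*Y**2*Z ↦ 2·1·9·2 = 36
  Y*Z**2 ↦ 1·1·3·4 = 12
  Z**3 ↦ 1·1·1·8 = 8
Sum: F(1, 3, 2) = (-1) + (9) + (2) + (-27) + (12) + (-12) + (27) + (36) + (12) + (8) = 66.
Reducing mod 7: 66 ≡ 3 (mod 7).
Since F(a, b, c) ≡ 3 ≠ 0 (mod 7), P does NOT lie on the curve.


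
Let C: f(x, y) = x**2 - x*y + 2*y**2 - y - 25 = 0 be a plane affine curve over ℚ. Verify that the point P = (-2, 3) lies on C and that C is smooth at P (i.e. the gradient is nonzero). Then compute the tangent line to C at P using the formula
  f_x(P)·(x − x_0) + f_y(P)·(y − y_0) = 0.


Tangent line at P: -7*x + 13*y - 53 = 0.

Step 1: f(-2, 3) = 0, so P lies on C.
Step 2: partial derivatives
  f_x(x, y) = 2*x - y, f_y(x, y) = -x + 4*y - 1.
  f_x(P) = -7, f_y(P) = 13 (gradient nonzero, so P is smooth).
Step 3: tangent line at P: -7·(x − -2) + 13·(y − 3) = 0.
Expanding: -7*x + 13*y - 53 = 0.


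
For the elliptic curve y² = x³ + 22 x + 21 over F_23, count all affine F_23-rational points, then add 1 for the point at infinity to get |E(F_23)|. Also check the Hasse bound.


Affine points = {(2, 2), (2, 21), (4, 9), (4, 14), (5, 7), (5, 16), (6, 1), (6, 22), (7, 9), (7, 14), (12, 9), (12, 14), (15, 0), (17, 8), (17, 15), (18, 4), (18, 19)}; affine count = 17; |E(F_23)| = 18.

Discriminant check: Δ ∝ 4a³ + 27b² = 4·22³ + 27·21² = 4·10648 + 27·441 ≡ 12 (mod 23). Nonzero ⇒ E is nonsingular.
For each x ∈ F_23, compute rhs = x³ + 22·x + 21 mod 23, then count y ∈ F_23 with y² ≡ rhs.
  x = 0: rhs = 21, matching y values: none (0 points).
  x = 1: rhs = 21, matching y values: none (0 points).
  x = 2: rhs = 4, matching y values: 2, 21 (2 points).
  x = 3: rhs = 22, matching y values: none (0 points).
  x = 4: rhs = 12, matching y values: 9, 14 (2 points).
  x = 5: rhs = 3, matching y values: 7, 16 (2 points).
  x = 6: rhs = 1, matching y values: 1, 22 (2 points).
  x = 7: rhs = 12, matching y values: 9, 14 (2 points).
  x = 8: rhs = 19, matching y values: none (0 points).
  x = 9: rhs = 5, matching y values: none (0 points).
  x = 10: rhs = 22, matching y values: none (0 points).
  x = 11: rhs = 7, matching y values: none (0 points).
  x = 12: rhs = 12, matching y values: 9, 14 (2 points).
  x = 13: rhs = 20, matching y values: none (0 points).
  x = 14: rhs = 14, matching y values: none (0 points).
  x = 15: rhs = 0, matching y values: 0 (1 points).
  x = 16: rhs = 7, matching y values: none (0 points).
  x = 17: rhs = 18, matching y values: 8, 15 (2 points).
  x = 18: rhs = 16, matching y values: 4, 19 (2 points).
  x = 19: rhs = 7, matching y values: none (0 points).
  x = 20: rhs = 20, matching y values: none (0 points).
  x = 21: rhs = 15, matching y values: none (0 points).
  x = 22: rhs = 21, matching y values: none (0 points).
Total affine count: 17.
Full point count |E(F_23)| = 17 + 1 = 18.
Hasse bound: |18 − (23+1)| = |-6| = 6 ≤ 2√23 ≈ 9.5917 ✓.


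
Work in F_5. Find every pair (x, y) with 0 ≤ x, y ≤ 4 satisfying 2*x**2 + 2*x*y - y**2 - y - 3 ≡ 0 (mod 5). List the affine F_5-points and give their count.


Affine F_5-points: {(0, 1), (0, 3), (2, 0), (2, 3), (3, 0), (4, 1)}; count = 6.

For each of the 25 pairs (x, y) ∈ F_5², evaluate f(x, y) mod 5. Record the zeros.
  x = 0: [0↦2, 1↦0, 2↦1, 3↦0, 4↦2]  zeros at y ∈ {1, 3}
  x = 1: [0↦4, 1↦4, 2↦2, 3↦3, 4↦2]  zeros at y ∈ ∅
  x = 2: [0↦0, 1↦2, 2↦2, 3↦0, 4↦1]  zeros at y ∈ {0, 3}
  x = 3: [0↦0, 1↦4, 2↦1, 3↦1, 4↦4]  zeros at y ∈ {0}
  x = 4: [0↦4, 1↦0, 2↦4, 3↦1, 4↦1]  zeros at y ∈ {1}
Collecting zeros: affine points = {(0, 1), (0, 3), (2, 0), (2, 3), (3, 0), (4, 1)}.
Total count |C(F_5)_aff| = 6.


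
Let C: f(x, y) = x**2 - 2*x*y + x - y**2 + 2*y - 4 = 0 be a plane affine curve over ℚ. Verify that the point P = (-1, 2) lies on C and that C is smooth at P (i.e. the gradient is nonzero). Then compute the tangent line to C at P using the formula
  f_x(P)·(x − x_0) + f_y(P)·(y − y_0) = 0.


Tangent line at P: -5*x - 5 = 0.

Step 1: f(-1, 2) = 0, so P lies on C.
Step 2: partial derivatives
  f_x(x, y) = 2*x - 2*y + 1, f_y(x, y) = -2*x - 2*y + 2.
  f_x(P) = -5, f_y(P) = 0 (gradient nonzero, so P is smooth).
Step 3: tangent line at P: -5·(x − -1) + 0·(y − 2) = 0.
Expanding: -5*x - 5 = 0.


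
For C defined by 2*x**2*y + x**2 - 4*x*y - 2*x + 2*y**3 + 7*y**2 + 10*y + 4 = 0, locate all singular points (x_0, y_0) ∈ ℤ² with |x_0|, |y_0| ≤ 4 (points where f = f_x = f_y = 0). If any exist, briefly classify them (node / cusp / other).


Singular points: {(1, -1)}; classification: node.

Compute partial derivatives:
  f_x = 4*x*y + 2*x - 4*y - 2.
  f_y = 2*x**2 - 4*x + 6*y**2 + 14*y + 10.
Scan x_0 ∈ {−4, ..., 4}. For each x_0, f_y(x_0, y) is a polynomial in y; find its integer roots y ∈ {−4, ..., 4}, then test f_x and f at those candidates.
  x = -4: f_y(-4, y) = 6*y**2 + 14*y + 58; no integer root y with |y| ≤ 4.
  x = -3: f_y(-3, y) = 6*y**2 + 14*y + 40; no integer root y with |y| ≤ 4.
  x = -2: f_y(-2, y) = 6*y**2 + 14*y + 26; no integer root y with |y| ≤ 4.
  x = -1: f_y(-1, y) = 6*y**2 + 14*y + 16; no integer root y with |y| ≤ 4.
  x = 0: f_y(0, y) = 6*y**2 + 14*y + 10; no integer root y with |y| ≤ 4.
  x = 1: f_y(1, y) = 6*y**2 + 14*y + 8; vanishes at y ∈ {-1}. (1, -1): f_x = 0, f = 0 — SINGULAR.
  x = 2: f_y(2, y) = 6*y**2 + 14*y + 10; no integer root y with |y| ≤ 4.
  x = 3: f_y(3, y) = 6*y**2 + 14*y + 16; no integer root y with |y| ≤ 4.
  x = 4: f_y(4, y) = 6*y**2 + 14*y + 26; no integer root y with |y| ≤ 4.
Only singular point on the grid: (1, -1).
Classify: substitute x = 1 + u, y = -1 + v and expand: f = 2*u**2*v - u**2 + 2*v**3 + v**2.
No constant or linear terms (consistent with a singular point). Quadratic part: -u**2 + v**2. Cubic part: 2*u**2*v + 2*v**3.
The quadratic part v**2 - u**2 = (v − u)(v + u) splits into two distinct linear factors, so there are two distinct tangent lines y − -1 = ±(x − 1) — this is a node (ordinary double point).
Classification: node.


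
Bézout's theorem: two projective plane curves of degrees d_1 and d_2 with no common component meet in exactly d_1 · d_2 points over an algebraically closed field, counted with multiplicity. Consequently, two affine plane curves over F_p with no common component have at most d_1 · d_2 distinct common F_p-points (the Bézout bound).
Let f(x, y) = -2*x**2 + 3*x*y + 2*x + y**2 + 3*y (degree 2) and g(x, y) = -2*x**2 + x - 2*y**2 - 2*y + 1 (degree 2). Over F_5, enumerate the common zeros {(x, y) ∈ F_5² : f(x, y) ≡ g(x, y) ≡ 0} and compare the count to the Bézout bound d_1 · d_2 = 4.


Common zeros: {(1, 0), (1, 4)}; count = 2; Bézout bound = 4.

deg(f) = 2, deg(g) = 2, so Bézout bound = 4.
Scan x ∈ F_5. For each x, list the y ∈ F_5 with f(x, y) ≡ 0 and those with g(x, y) ≡ 0 (mod 5); the common zeros in that column are the intersection.
  x = 0: f ≡ 0 at y ∈ {0, 2}; g ≡ 0 at y ∈ ∅; common: ∅.
  x = 1: f ≡ 0 at y ∈ {0, 4}; g ≡ 0 at y ∈ {0, 4}; common: {0, 4}.
  x = 2: f ≡ 0 at y ∈ ∅; g ≡ 0 at y ∈ {0, 4}; common: ∅.
  x = 3: f ≡ 0 at y ∈ ∅; g ≡ 0 at y ∈ ∅; common: ∅.
  x = 4: f ≡ 0 at y ∈ {2, 3}; g ≡ 0 at y ∈ ∅; common: ∅.
Collecting: common zeros = {(1, 0), (1, 4)}, so the count is 2.
Comparison with the Bézout bound: 2 ≤ 4 = deg(f)·deg(g), as expected for curves with no common component (the affine F_5-count falls short of the bound because intersections may lie at infinity, over extension fields, or carry multiplicity).


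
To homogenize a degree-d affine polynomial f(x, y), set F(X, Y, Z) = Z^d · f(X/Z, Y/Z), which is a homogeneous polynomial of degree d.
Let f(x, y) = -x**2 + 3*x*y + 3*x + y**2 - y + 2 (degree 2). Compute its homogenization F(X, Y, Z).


F(X, Y, Z) = -X**2 + 3*X*Y + 3*X*Z + Y**2 - Y*Z + 2*Z**2

deg(f) = 2.
Substitute x = X/Z, y = Y/Z into f, then multiply by Z^2.
  monomial -1·x^2·y^0 ↦ -1·X^2·Y^0·Z^0.
  monomial 3·x^1·y^1 ↦ 3·X^1·Y^1·Z^0.
  monomial 3·x^1·y^0 ↦ 3·X^1·Y^0·Z^1.
  monomial 1·x^0·y^2 ↦ 1·X^0·Y^2·Z^0.
  monomial -1·x^0·y^1 ↦ -1·X^0·Y^1·Z^1.
  monomial 2·x^0·y^0 ↦ 2·X^0·Y^0·Z^2.
Collecting: F(X, Y, Z) = -X**2 + 3*X*Y + 3*X*Z + Y**2 - Y*Z + 2*Z**2.


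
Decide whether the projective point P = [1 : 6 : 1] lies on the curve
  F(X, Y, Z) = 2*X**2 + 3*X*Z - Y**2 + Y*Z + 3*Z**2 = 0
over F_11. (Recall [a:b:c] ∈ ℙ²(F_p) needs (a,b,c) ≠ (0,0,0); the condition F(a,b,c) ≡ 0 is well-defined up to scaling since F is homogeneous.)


F(1,6,1) ≡ 0 (mod 11); P is on the curve.

Evaluate F(1, 6, 1) term-by-term (mod 11).
  2*X**2 ↦ 2·1·1·1 = 2
  3*X*Z ↦ 3·1·1·1 = 3
  -Y**2 ↦ -1·1·36·1 = -36
  Y*Z ↦ 1·1·6·1 = 6
  3*Z**2 ↦ 3·1·1·1 = 3
Sum: F(1, 6, 1) = (2) + (3) + (-36) + (6) + (3) = -22.
Reducing mod 11: -22 ≡ 0 (mod 11).
Since F(a, b, c) ≡ 0 (mod 11), P lies on the curve.


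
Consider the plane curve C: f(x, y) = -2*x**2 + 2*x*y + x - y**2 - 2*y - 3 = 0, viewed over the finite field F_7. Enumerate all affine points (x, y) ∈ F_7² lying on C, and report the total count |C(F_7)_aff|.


Affine F_7-points: {(3, 2)}; count = 1.

For each of the 49 pairs (x, y) ∈ F_7², evaluate f(x, y) mod 7. Record the zeros.
  x = 0: [0↦4, 1↦1, 2↦3, 3↦3, 4↦1, 5↦4, 6↦5]  zeros at y ∈ ∅
  x = 1: [0↦3, 1↦2, 2↦6, 3↦1, 4↦1, 5↦6, 6↦2]  zeros at y ∈ ∅
  x = 2: [0↦5, 1↦6, 2↦5, 3↦2, 4↦4, 5↦4, 6↦2]  zeros at y ∈ ∅
  x = 3: [0↦3, 1↦6, 2↦0, 3↦6, 4↦3, 5↦5, 6↦5]  zeros at y ∈ {2}
  x = 4: [0↦4, 1↦2, 2↦5, 3↦6, 4↦5, 5↦2, 6↦4]  zeros at y ∈ ∅
  x = 5: [0↦1, 1↦1, 2↦6, 3↦2, 4↦3, 5↦2, 6↦6]  zeros at y ∈ ∅
  x = 6: [0↦1, 1↦3, 2↦3, 3↦1, 4↦4, 5↦5, 6↦4]  zeros at y ∈ ∅
Collecting zeros: affine points = {(3, 2)}.
Total count |C(F_7)_aff| = 1.


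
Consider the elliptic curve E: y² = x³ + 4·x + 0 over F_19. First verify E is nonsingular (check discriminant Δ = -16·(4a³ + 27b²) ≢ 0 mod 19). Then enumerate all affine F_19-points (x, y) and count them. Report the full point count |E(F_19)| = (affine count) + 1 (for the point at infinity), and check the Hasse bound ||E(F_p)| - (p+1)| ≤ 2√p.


Affine points = {(0, 0), (1, 9), (1, 10), (2, 4), (2, 15), (3, 1), (3, 18), (4, 2), (4, 17), (9, 9), (9, 10), (11, 8), (11, 11), (12, 3), (12, 16), (13, 8), (13, 11), (14, 8), (14, 11)}; affine count = 19; |E(F_19)| = 20.

Discriminant check: Δ ∝ 4a³ + 27b² = 4·4³ + 27·0² = 4·64 + 27·0 ≡ 9 (mod 19). Nonzero ⇒ E is nonsingular.
For each x ∈ F_19, compute rhs = x³ + 4·x + 0 mod 19, then count y ∈ F_19 with y² ≡ rhs.
  x = 0: rhs = 0, matching y values: 0 (1 points).
  x = 1: rhs = 5, matching y values: 9, 10 (2 points).
  x = 2: rhs = 16, matching y values: 4, 15 (2 points).
  x = 3: rhs = 1, matching y values: 1, 18 (2 points).
  x = 4: rhs = 4, matching y values: 2, 17 (2 points).
  x = 5: rhs = 12, matching y values: none (0 points).
  x = 6: rhs = 12, matching y values: none (0 points).
  x = 7: rhs = 10, matching y values: none (0 points).
  x = 8: rhs = 12, matching y values: none (0 points).
  x = 9: rhs = 5, matching y values: 9, 10 (2 points).
  x = 10: rhs = 14, matching y values: none (0 points).
  x = 11: rhs = 7, matching y values: 8, 11 (2 points).
  x = 12: rhs = 9, matching y values: 3, 16 (2 points).
  x = 13: rhs = 7, matching y values: 8, 11 (2 points).
  x = 14: rhs = 7, matching y values: 8, 11 (2 points).
  x = 15: rhs = 15, matching y values: none (0 points).
  x = 16: rhs = 18, matching y values: none (0 points).
  x = 17: rhs = 3, matching y values: none (0 points).
  x = 18: rhs = 14, matching y values: none (0 points).
Total affine count: 19.
Full point count |E(F_19)| = 19 + 1 = 20.
Hasse bound: |20 − (19+1)| = |0| = 0 ≤ 2√19 ≈ 8.7178 ✓.


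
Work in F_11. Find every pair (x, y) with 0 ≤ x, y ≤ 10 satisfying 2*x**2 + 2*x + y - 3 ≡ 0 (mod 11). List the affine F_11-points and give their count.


Affine F_11-points: {(0, 3), (1, 10), (2, 2), (3, 1), (4, 7), (5, 9), (6, 7), (7, 1), (8, 2), (9, 10), (10, 3)}; count = 11.

For each of the 121 pairs (x, y) ∈ F_11², evaluate f(x, y) mod 11. Record the zeros.
  x = 0: [0↦8, 1↦9, 2↦10, 3↦0, 4↦1, 5↦2, 6↦3, 7↦4, 8↦5, 9↦6, 10↦7]  zeros at y ∈ {3}
  x = 1: [0↦1, 1↦2, 2↦3, 3↦4, 4↦5, 5↦6, 6↦7, 7↦8, 8↦9, 9↦10, 10↦0]  zeros at y ∈ {10}
  x = 2: [0↦9, 1↦10, 2↦0, 3↦1, 4↦2, 5↦3, 6↦4, 7↦5, 8↦6, 9↦7, 10↦8]  zeros at y ∈ {2}
  x = 3: [0↦10, 1↦0, 2↦1, 3↦2, 4↦3, 5↦4, 6↦5, 7↦6, 8↦7, 9↦8, 10↦9]  zeros at y ∈ {1}
  x = 4: [0↦4, 1↦5, 2↦6, 3↦7, 4↦8, 5↦9, 6↦10, 7↦0, 8↦1, 9↦2, 10↦3]  zeros at y ∈ {7}
  x = 5: [0↦2, 1↦3, 2↦4, 3↦5, 4↦6, 5↦7, 6↦8, 7↦9, 8↦10, 9↦0, 10↦1]  zeros at y ∈ {9}
  x = 6: [0↦4, 1↦5, 2↦6, 3↦7, 4↦8, 5↦9, 6↦10, 7↦0, 8↦1, 9↦2, 10↦3]  zeros at y ∈ {7}
  x = 7: [0↦10, 1↦0, 2↦1, 3↦2, 4↦3, 5↦4, 6↦5, 7↦6, 8↦7, 9↦8, 10↦9]  zeros at y ∈ {1}
  x = 8: [0↦9, 1↦10, 2↦0, 3↦1, 4↦2, 5↦3, 6↦4, 7↦5, 8↦6, 9↦7, 10↦8]  zeros at y ∈ {2}
  x = 9: [0↦1, 1↦2, 2↦3, 3↦4, 4↦5, 5↦6, 6↦7, 7↦8, 8↦9, 9↦10, 10↦0]  zeros at y ∈ {10}
  x = 10: [0↦8, 1↦9, 2↦10, 3↦0, 4↦1, 5↦2, 6↦3, 7↦4, 8↦5, 9↦6, 10↦7]  zeros at y ∈ {3}
Collecting zeros: affine points = {(0, 3), (1, 10), (2, 2), (3, 1), (4, 7), (5, 9), (6, 7), (7, 1), (8, 2), (9, 10), (10, 3)}.
Total count |C(F_11)_aff| = 11.
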